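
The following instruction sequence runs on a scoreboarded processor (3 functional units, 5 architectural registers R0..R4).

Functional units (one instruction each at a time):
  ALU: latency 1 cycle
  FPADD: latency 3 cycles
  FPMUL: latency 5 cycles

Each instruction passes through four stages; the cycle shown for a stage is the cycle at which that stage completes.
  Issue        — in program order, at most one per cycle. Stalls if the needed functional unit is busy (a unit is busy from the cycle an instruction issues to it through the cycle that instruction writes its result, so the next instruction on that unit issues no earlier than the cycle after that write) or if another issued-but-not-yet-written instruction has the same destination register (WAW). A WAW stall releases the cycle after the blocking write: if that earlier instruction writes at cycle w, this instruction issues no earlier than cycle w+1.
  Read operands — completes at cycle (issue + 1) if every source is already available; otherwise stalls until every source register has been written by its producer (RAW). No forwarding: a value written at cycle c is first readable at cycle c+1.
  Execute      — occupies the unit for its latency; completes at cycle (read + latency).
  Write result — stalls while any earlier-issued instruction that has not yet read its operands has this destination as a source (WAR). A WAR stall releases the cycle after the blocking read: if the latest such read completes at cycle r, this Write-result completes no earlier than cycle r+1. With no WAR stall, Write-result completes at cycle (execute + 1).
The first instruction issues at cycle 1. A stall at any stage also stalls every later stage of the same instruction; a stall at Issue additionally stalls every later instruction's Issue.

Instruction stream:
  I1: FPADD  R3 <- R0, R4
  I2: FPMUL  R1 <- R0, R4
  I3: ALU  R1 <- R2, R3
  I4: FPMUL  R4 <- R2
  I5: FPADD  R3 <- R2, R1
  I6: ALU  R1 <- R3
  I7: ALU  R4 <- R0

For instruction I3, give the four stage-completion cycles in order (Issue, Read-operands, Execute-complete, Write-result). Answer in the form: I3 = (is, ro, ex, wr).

I3 = (10, 11, 12, 13)

1) issue 1, read 2, done 5, write 6
2) issue 2, read 3, done 8, write 9
3) issue 10, read 11, done 12, write 13  <WAW R1: wait I2 write@9>
4) issue 11, read 12, done 17, write 18
5) issue 12, read 14, done 17, write 18  <RAW R1: wait I3 write@13>
6) issue 14, read 19, done 20, write 21  <struct: ALU busy until I3 writes@13 / RAW R3: wait I5 write@18>
7) issue 22, read 23, done 24, write 25  <struct: ALU busy until I6 writes@21>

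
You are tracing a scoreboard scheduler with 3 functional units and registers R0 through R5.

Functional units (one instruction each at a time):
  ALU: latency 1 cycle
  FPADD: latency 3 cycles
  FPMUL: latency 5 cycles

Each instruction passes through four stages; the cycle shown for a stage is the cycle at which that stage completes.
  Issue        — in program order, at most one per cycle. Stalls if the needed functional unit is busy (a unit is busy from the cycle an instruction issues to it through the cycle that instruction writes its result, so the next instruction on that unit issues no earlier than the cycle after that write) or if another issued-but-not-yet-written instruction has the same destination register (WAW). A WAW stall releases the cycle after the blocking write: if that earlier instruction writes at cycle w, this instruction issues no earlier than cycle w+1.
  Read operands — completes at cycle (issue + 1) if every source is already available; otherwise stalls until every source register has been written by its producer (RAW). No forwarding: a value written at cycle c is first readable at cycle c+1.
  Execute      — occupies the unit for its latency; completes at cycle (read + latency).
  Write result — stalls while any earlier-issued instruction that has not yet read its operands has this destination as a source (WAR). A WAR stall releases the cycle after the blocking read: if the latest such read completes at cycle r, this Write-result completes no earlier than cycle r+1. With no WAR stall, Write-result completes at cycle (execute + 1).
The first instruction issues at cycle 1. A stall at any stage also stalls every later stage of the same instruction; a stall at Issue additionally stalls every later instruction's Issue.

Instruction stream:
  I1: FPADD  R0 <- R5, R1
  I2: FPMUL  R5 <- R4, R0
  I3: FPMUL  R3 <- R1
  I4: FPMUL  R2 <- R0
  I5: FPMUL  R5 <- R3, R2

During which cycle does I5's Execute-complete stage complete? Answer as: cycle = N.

cycle = 36

[1] I1 dispatched to FPADD
[2] I1 operands ready, I2 dispatched to FPMUL
[5] I1 complete
[6] R0←I1
[7] I2 operands ready
[12] I2 complete
[13] R5←I2
[14] I3 dispatched to FPMUL
[15] I3 operands ready
[20] I3 complete
[21] R3←I3
[22] I4 dispatched to FPMUL
[23] I4 operands ready
[28] I4 complete
[29] R2←I4
[30] I5 dispatched to FPMUL
[31] I5 operands ready
[36] I5 complete
[37] R5←I5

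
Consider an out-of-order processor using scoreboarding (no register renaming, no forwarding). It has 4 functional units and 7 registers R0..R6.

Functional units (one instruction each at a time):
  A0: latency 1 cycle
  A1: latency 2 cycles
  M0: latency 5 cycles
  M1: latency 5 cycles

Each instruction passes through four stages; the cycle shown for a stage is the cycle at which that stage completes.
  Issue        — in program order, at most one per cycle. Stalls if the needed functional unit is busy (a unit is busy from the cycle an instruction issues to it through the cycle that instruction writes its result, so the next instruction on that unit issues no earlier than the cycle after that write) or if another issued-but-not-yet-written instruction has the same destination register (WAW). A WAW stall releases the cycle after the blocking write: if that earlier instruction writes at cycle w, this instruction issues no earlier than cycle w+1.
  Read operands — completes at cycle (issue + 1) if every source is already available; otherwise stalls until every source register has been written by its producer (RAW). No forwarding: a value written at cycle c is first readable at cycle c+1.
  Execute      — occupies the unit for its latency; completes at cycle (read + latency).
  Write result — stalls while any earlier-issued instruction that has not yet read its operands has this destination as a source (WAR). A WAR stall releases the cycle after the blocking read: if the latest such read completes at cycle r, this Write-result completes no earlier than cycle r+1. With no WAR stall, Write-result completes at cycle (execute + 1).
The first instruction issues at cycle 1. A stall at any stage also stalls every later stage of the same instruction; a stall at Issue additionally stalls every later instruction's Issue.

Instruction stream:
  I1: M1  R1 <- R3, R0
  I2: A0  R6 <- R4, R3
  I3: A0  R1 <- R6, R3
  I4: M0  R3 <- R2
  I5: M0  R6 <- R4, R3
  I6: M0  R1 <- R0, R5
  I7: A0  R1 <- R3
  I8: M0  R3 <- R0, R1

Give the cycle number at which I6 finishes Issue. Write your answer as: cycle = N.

cycle = 26

t=1  I1 dispatched to M1
t=2  I1 operands ready, I2 dispatched to A0
t=3  I2 operands ready
t=4  I2 complete
t=5  R6←I2
t=7  I1 complete
t=8  R1←I1
t=9  I3 dispatched to A0
t=10  I3 operands ready, I4 dispatched to M0
t=11  I3 complete, I4 operands ready
t=12  R1←I3
t=16  I4 complete
t=17  R3←I4
t=18  I5 dispatched to M0
t=19  I5 operands ready
t=24  I5 complete
t=25  R6←I5
t=26  I6 dispatched to M0
t=27  I6 operands ready
t=32  I6 complete
t=33  R1←I6
t=34  I7 dispatched to A0
t=35  I7 operands ready, I8 dispatched to M0
t=36  I7 complete
t=37  R1←I7
t=38  I8 operands ready
t=43  I8 complete
t=44  R3←I8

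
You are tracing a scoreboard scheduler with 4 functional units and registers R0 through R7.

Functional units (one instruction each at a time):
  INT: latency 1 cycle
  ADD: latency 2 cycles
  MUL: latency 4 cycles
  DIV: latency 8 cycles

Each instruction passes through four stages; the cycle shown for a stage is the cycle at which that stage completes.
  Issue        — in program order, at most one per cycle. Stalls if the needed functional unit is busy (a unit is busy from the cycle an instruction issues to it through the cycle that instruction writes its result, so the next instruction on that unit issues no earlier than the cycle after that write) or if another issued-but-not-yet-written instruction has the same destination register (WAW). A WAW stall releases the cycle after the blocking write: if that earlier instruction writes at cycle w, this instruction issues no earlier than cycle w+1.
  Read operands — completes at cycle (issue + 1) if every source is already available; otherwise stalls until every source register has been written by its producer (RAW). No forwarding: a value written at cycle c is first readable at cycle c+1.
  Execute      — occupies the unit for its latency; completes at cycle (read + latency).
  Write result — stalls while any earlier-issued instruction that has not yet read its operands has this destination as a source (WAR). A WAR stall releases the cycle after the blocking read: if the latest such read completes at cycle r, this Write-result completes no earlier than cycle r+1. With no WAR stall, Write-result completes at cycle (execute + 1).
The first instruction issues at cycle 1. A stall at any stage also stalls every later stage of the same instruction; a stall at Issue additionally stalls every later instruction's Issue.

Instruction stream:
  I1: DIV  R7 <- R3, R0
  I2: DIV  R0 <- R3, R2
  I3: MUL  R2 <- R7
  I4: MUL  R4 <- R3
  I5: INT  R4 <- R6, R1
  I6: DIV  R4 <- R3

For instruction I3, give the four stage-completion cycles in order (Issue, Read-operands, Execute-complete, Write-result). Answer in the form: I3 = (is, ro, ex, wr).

I3 = (13, 14, 18, 19)

t=1  I1→DIV
t=2  I1 RO
t=10  I1 EX
t=11  I1 WR R7
t=12  I2→DIV
t=13  I2 RO; I3→MUL
t=14  I3 RO
t=18  I3 EX
t=19  I3 WR R2
t=20  I4→MUL
t=21  I2 EX; I4 RO
t=22  I2 WR R0
t=25  I4 EX
t=26  I4 WR R4
t=27  I5→INT
t=28  I5 RO
t=29  I5 EX
t=30  I5 WR R4
t=31  I6→DIV
t=32  I6 RO
t=40  I6 EX
t=41  I6 WR R4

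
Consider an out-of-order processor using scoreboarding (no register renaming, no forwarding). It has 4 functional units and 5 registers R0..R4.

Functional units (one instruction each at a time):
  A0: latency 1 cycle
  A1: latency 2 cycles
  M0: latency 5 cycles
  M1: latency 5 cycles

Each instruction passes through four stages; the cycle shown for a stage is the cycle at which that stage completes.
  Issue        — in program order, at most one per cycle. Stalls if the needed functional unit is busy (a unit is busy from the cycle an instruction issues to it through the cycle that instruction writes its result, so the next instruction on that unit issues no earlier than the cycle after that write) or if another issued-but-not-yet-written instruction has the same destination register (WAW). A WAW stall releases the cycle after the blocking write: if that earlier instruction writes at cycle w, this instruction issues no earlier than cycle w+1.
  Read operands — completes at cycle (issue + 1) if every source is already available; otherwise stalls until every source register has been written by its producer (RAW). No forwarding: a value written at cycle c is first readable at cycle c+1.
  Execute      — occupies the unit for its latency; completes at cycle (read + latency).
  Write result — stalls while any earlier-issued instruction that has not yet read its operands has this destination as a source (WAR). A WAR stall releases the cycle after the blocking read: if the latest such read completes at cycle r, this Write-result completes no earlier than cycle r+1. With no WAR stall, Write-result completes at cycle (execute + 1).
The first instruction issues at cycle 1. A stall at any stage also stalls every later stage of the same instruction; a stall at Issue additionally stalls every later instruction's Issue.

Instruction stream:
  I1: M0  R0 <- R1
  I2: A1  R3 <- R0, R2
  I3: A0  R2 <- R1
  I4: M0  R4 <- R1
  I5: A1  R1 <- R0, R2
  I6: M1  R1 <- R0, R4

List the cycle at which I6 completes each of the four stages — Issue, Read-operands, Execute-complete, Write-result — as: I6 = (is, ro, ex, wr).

I6 = (18, 19, 24, 25)

I1 -> (1, 2, 7, 8)
I2 -> (2, 9, 11, 12)  // RAW R0: wait I1 write@8
I3 -> (3, 4, 5, 10)  // WAR R2: wait I2 read@9
I4 -> (9, 10, 15, 16)  // struct: M0 busy until I1 writes@8
I5 -> (13, 14, 16, 17)  // struct: A1 busy until I2 writes@12
I6 -> (18, 19, 24, 25)  // WAW R1: wait I5 write@17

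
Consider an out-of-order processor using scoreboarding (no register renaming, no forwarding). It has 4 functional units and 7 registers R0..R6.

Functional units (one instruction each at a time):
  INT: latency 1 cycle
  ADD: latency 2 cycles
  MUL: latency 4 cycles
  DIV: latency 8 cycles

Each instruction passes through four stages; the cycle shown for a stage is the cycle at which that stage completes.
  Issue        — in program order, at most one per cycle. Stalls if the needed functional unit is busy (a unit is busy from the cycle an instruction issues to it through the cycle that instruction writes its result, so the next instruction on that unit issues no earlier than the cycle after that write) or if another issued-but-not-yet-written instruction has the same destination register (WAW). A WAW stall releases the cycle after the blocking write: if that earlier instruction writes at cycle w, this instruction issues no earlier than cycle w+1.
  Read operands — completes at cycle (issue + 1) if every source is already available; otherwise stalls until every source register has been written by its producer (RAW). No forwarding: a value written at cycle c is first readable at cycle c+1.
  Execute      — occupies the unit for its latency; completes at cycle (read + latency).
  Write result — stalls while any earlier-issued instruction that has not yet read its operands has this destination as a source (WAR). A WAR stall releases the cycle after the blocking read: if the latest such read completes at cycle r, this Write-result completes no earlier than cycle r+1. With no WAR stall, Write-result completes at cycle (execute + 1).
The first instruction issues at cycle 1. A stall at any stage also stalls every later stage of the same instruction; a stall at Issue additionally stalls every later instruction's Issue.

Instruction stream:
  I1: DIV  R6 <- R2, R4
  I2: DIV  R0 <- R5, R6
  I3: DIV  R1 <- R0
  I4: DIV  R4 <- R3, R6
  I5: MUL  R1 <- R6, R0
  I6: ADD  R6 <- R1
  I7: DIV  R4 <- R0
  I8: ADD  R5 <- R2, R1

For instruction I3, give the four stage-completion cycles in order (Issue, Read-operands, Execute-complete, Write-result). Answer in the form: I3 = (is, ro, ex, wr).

I3 = (23, 24, 32, 33)

t=1  I1 dispatched to DIV
t=2  I1 operands ready
t=10  I1 complete
t=11  R6←I1
t=12  I2 dispatched to DIV
t=13  I2 operands ready
t=21  I2 complete
t=22  R0←I2
t=23  I3 dispatched to DIV
t=24  I3 operands ready
t=32  I3 complete
t=33  R1←I3
t=34  I4 dispatched to DIV
t=35  I4 operands ready | I5 dispatched to MUL
t=36  I5 operands ready | I6 dispatched to ADD
t=40  I5 complete
t=41  R1←I5
t=42  I6 operands ready
t=43  I4 complete
t=44  R4←I4 | I6 complete
t=45  R6←I6 | I7 dispatched to DIV
t=46  I7 operands ready | I8 dispatched to ADD
t=47  I8 operands ready
t=49  I8 complete
t=50  R5←I8
t=54  I7 complete
t=55  R4←I7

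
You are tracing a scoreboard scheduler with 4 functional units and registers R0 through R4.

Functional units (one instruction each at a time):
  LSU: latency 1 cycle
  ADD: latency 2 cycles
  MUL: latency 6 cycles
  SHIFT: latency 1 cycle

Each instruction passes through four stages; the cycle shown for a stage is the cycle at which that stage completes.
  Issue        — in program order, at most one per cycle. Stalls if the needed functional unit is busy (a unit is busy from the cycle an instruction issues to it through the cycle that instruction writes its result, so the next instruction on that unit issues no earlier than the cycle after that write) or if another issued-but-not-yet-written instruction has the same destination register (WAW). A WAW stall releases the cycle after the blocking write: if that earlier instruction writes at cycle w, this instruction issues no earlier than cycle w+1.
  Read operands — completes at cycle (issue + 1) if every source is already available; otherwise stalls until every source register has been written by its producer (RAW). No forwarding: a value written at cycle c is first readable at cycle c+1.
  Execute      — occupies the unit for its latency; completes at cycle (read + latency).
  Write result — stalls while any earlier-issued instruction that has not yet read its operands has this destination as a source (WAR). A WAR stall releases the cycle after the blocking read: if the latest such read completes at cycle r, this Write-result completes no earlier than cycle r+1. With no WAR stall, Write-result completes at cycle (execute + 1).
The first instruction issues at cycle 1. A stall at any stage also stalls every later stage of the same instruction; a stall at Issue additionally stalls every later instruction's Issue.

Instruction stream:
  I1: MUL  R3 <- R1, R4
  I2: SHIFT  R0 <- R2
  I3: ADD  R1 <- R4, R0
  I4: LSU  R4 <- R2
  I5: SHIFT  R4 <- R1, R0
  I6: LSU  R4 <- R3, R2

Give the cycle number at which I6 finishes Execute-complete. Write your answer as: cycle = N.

t=1  I1 dispatched to MUL
t=2  I1 operands ready · I2 dispatched to SHIFT
t=3  I2 operands ready · I3 dispatched to ADD
t=4  I2 complete · I4 dispatched to LSU
t=5  R0←I2 · I4 operands ready
t=6  I3 operands ready · I4 complete
t=7  R4←I4
t=8  I1 complete · I3 complete · I5 dispatched to SHIFT
t=9  R3←I1 · R1←I3
t=10  I5 operands ready
t=11  I5 complete
t=12  R4←I5
t=13  I6 dispatched to LSU
t=14  I6 operands ready
t=15  I6 complete
t=16  R4←I6

cycle = 15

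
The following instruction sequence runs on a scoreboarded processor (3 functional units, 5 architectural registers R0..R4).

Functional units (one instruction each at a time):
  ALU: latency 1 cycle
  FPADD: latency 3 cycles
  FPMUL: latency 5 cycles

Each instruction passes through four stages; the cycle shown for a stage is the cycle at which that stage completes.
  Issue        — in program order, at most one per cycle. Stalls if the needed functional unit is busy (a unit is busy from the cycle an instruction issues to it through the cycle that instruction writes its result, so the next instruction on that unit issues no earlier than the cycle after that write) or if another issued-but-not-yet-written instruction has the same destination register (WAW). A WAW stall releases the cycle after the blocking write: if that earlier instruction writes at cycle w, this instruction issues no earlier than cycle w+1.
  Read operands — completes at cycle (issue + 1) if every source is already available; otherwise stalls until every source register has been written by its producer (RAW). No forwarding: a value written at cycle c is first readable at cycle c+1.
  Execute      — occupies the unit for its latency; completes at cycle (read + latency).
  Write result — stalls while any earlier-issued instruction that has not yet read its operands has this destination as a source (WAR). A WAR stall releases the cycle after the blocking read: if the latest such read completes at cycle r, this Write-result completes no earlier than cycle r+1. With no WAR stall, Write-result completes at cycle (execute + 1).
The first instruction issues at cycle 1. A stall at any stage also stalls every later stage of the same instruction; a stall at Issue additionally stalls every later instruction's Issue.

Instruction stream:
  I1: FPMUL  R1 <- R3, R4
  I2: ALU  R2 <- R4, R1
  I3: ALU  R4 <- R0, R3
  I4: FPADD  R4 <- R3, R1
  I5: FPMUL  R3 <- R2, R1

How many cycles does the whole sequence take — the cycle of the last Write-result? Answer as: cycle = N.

cycle = 24

t=1  I1 dispatched to FPMUL
t=2  I1 operands ready, I2 dispatched to ALU
t=7  I1 complete
t=8  R1←I1
t=9  I2 operands ready
t=10  I2 complete
t=11  R2←I2
t=12  I3 dispatched to ALU
t=13  I3 operands ready
t=14  I3 complete
t=15  R4←I3
t=16  I4 dispatched to FPADD
t=17  I4 operands ready, I5 dispatched to FPMUL
t=18  I5 operands ready
t=20  I4 complete
t=21  R4←I4
t=23  I5 complete
t=24  R3←I5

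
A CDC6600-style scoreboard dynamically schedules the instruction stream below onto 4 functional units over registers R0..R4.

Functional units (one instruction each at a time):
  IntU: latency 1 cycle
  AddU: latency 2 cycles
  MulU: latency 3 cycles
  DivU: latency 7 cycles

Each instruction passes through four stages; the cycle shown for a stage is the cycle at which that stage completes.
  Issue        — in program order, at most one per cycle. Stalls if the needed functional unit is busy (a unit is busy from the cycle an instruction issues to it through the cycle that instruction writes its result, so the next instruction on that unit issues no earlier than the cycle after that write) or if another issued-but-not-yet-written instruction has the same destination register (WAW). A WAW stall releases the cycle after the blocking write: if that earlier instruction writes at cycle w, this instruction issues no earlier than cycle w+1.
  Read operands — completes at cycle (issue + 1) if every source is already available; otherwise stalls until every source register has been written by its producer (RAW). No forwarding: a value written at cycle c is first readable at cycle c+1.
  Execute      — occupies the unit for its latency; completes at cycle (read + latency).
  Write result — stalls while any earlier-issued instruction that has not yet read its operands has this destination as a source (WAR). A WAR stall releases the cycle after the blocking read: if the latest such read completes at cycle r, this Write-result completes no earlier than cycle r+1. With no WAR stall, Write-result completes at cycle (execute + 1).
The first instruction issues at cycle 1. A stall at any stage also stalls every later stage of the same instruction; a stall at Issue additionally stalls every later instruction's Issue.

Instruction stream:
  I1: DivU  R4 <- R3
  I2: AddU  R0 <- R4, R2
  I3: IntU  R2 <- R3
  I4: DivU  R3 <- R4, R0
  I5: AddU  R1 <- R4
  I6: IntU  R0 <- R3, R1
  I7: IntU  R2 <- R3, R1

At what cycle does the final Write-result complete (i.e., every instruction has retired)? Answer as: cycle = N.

I1  is:1  ro:2  ex:9  wr:10
I2  is:2  ro:11  ex:13  wr:14  — RAW R4: wait I1 write@10
I3  is:3  ro:4  ex:5  wr:12  — WAR R2: wait I2 read@11
I4  is:11  ro:15  ex:22  wr:23  — struct: DivU busy until I1 writes@10, RAW R0: wait I2 write@14
I5  is:15  ro:16  ex:18  wr:19  — struct: AddU busy until I2 writes@14
I6  is:16  ro:24  ex:25  wr:26  — RAW R3: wait I4 write@23
I7  is:27  ro:28  ex:29  wr:30  — struct: IntU busy until I6 writes@26

cycle = 30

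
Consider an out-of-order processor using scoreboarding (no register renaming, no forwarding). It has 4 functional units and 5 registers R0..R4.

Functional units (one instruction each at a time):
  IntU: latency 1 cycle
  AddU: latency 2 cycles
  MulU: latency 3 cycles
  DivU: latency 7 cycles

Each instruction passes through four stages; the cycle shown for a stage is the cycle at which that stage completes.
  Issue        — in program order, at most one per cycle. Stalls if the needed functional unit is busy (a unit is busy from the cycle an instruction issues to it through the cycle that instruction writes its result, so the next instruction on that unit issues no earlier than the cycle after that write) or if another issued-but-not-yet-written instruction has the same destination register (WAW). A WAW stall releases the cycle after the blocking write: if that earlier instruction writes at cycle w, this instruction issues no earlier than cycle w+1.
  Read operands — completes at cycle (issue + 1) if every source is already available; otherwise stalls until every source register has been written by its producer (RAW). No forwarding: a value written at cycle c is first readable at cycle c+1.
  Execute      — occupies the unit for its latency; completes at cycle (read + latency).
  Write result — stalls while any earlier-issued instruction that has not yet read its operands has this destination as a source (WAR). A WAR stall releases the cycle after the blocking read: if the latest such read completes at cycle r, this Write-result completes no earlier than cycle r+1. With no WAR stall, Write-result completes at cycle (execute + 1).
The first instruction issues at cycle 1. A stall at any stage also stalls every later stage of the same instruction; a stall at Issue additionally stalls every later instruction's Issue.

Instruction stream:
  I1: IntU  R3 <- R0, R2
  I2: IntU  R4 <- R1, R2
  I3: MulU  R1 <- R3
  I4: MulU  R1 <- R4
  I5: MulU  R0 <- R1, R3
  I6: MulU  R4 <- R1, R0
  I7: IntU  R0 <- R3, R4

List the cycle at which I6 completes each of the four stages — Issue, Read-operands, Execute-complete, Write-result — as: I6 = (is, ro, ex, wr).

I6 = (24, 25, 28, 29)

c1: I1→IntU
c2: I1 RO
c3: I1 EX
c4: I1 WR R3
c5: I2→IntU
c6: I2 RO, I3→MulU
c7: I2 EX, I3 RO
c8: I2 WR R4
c10: I3 EX
c11: I3 WR R1
c12: I4→MulU
c13: I4 RO
c16: I4 EX
c17: I4 WR R1
c18: I5→MulU
c19: I5 RO
c22: I5 EX
c23: I5 WR R0
c24: I6→MulU
c25: I6 RO, I7→IntU
c28: I6 EX
c29: I6 WR R4
c30: I7 RO
c31: I7 EX
c32: I7 WR R0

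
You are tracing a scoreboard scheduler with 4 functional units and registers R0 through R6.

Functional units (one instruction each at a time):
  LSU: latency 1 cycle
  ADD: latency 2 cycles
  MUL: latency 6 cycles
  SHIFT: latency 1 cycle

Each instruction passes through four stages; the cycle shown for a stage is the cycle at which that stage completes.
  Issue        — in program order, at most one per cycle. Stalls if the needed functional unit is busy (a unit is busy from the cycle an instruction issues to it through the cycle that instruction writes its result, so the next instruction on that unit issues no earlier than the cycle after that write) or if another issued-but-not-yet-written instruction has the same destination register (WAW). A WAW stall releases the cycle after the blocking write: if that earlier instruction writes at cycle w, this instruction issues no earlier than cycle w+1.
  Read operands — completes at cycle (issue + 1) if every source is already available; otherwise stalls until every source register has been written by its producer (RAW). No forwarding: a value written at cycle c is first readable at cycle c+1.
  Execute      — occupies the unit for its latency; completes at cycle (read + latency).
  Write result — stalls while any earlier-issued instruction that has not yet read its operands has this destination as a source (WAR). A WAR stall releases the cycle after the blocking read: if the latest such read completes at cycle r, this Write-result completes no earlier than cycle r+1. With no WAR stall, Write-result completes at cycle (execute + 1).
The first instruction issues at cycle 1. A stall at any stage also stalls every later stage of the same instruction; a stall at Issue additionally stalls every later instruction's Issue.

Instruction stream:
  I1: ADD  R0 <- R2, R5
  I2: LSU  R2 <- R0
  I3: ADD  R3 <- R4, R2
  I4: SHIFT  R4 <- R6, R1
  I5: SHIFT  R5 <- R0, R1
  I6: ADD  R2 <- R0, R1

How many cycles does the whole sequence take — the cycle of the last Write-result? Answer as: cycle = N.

cycle = 17

cycle 1: I1→ADD
cycle 2: I1 RO, I2→LSU
cycle 4: I1 EX
cycle 5: I1 WR R0
cycle 6: I2 RO, I3→ADD
cycle 7: I2 EX, I4→SHIFT
cycle 8: I2 WR R2, I4 RO
cycle 9: I3 RO, I4 EX
cycle 10: I4 WR R4
cycle 11: I3 EX, I5→SHIFT
cycle 12: I3 WR R3, I5 RO
cycle 13: I5 EX, I6→ADD
cycle 14: I5 WR R5, I6 RO
cycle 16: I6 EX
cycle 17: I6 WR R2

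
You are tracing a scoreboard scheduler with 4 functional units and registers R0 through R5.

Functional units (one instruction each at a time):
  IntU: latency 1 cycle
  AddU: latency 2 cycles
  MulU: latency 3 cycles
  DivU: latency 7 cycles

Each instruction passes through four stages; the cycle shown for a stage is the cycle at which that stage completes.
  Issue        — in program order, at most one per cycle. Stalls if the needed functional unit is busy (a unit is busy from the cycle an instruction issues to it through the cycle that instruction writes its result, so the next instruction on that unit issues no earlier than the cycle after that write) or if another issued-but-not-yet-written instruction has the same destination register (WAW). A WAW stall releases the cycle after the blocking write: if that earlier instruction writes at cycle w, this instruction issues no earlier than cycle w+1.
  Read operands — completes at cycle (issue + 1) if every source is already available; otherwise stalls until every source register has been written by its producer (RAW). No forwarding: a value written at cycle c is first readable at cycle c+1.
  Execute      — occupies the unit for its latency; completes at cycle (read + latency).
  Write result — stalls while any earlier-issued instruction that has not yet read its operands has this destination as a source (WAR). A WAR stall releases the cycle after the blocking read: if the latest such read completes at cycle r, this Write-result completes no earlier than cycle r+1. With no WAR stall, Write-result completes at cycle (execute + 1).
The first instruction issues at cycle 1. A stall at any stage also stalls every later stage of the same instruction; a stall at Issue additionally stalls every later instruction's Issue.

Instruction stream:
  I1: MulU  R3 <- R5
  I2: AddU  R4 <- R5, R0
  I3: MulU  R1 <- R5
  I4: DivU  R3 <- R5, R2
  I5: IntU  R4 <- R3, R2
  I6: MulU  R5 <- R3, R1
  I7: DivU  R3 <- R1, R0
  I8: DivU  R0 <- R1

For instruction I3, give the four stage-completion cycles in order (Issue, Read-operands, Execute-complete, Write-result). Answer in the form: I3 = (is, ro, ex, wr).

I3 = (7, 8, 11, 12)

c1: I1 dispatched to MulU
c2: I1 operands ready; I2 dispatched to AddU
c3: I2 operands ready
c5: I1 complete; I2 complete
c6: R3←I1; R4←I2
c7: I3 dispatched to MulU
c8: I3 operands ready; I4 dispatched to DivU
c9: I4 operands ready; I5 dispatched to IntU
c11: I3 complete
c12: R1←I3
c13: I6 dispatched to MulU
c16: I4 complete
c17: R3←I4
c18: I5 operands ready; I6 operands ready; I7 dispatched to DivU
c19: I5 complete; I7 operands ready
c20: R4←I5
c21: I6 complete
c22: R5←I6
c26: I7 complete
c27: R3←I7
c28: I8 dispatched to DivU
c29: I8 operands ready
c36: I8 complete
c37: R0←I8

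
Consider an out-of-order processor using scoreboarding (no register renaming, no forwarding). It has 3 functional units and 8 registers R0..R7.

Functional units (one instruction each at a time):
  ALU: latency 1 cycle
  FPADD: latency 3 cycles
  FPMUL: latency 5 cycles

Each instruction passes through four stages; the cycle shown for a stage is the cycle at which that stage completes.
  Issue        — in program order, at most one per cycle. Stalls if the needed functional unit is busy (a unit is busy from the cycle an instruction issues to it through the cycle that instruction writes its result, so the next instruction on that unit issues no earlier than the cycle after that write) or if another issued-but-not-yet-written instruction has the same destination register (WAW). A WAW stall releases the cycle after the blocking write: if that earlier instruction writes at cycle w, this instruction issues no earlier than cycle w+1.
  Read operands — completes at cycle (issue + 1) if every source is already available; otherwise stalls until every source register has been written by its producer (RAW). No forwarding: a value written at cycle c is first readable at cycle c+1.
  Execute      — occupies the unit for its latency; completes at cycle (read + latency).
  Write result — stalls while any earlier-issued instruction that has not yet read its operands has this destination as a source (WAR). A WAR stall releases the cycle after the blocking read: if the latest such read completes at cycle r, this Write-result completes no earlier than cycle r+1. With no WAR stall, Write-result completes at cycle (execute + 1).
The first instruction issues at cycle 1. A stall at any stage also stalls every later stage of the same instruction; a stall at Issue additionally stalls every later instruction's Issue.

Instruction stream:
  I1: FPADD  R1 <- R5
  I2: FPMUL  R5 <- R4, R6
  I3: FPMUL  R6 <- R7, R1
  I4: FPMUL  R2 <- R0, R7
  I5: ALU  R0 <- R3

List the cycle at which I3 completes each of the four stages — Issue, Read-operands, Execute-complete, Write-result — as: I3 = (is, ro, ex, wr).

t=1  I1 dispatched to FPADD
t=2  I1 operands ready, I2 dispatched to FPMUL
t=3  I2 operands ready
t=5  I1 complete
t=6  R1←I1
t=8  I2 complete
t=9  R5←I2
t=10  I3 dispatched to FPMUL
t=11  I3 operands ready
t=16  I3 complete
t=17  R6←I3
t=18  I4 dispatched to FPMUL
t=19  I4 operands ready, I5 dispatched to ALU
t=20  I5 operands ready
t=21  I5 complete
t=22  R0←I5
t=24  I4 complete
t=25  R2←I4

I3 = (10, 11, 16, 17)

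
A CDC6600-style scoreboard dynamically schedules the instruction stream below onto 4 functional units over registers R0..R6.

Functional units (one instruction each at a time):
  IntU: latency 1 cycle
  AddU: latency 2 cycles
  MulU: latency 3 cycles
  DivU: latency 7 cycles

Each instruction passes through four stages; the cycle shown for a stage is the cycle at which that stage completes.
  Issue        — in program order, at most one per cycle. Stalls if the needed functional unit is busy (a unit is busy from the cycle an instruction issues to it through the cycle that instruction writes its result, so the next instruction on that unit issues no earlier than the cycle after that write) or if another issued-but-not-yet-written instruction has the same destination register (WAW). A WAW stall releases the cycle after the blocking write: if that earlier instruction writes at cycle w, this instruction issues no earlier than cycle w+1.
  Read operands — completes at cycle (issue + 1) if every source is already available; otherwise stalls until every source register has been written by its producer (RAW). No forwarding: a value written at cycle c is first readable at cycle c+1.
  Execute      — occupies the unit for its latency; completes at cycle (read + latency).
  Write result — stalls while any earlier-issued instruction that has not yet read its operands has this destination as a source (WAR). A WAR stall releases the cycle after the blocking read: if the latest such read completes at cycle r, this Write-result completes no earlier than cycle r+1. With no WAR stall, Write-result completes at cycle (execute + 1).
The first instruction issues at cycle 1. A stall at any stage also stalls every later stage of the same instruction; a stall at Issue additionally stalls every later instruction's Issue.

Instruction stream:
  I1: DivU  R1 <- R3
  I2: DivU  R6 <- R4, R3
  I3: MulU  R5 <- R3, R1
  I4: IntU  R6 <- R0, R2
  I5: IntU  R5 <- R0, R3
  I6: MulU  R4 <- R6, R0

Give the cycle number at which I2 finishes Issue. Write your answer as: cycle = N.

cycle = 11

t=1  I1→DivU
t=2  I1 RO
t=9  I1 EX
t=10  I1 WR R1
t=11  I2→DivU
t=12  I2 RO; I3→MulU
t=13  I3 RO
t=16  I3 EX
t=17  I3 WR R5
t=19  I2 EX
t=20  I2 WR R6
t=21  I4→IntU
t=22  I4 RO
t=23  I4 EX
t=24  I4 WR R6
t=25  I5→IntU
t=26  I5 RO; I6→MulU
t=27  I5 EX; I6 RO
t=28  I5 WR R5
t=30  I6 EX
t=31  I6 WR R4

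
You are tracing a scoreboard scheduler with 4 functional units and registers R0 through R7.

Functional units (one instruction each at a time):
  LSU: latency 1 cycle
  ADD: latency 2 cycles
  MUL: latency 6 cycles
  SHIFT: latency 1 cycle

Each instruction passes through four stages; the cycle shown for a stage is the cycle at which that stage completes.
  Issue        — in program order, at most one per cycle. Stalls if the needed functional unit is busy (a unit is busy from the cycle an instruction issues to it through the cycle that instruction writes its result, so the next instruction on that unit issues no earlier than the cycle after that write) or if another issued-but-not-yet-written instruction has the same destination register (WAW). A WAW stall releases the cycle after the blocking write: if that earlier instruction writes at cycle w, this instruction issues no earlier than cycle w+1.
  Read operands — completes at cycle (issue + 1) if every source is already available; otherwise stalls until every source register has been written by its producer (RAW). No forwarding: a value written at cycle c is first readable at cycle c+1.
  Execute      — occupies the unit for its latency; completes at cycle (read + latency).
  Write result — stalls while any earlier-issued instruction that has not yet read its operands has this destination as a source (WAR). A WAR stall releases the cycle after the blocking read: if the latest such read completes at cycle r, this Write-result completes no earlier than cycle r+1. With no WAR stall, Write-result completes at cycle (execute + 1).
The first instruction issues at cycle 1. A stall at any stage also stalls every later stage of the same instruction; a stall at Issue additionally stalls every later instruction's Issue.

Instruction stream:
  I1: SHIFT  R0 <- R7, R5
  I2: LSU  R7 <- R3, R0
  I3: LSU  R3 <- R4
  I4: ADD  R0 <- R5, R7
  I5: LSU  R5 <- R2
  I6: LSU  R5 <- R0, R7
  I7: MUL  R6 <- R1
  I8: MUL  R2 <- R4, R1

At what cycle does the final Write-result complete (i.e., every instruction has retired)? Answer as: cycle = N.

[1] I1 issues→SHIFT
[2] I1 reads, I2 issues→LSU
[3] I1 exec-done
[4] I1 writes R0
[5] I2 reads
[6] I2 exec-done
[7] I2 writes R7
[8] I3 issues→LSU
[9] I3 reads, I4 issues→ADD
[10] I3 exec-done, I4 reads
[11] I3 writes R3
[12] I4 exec-done, I5 issues→LSU
[13] I4 writes R0, I5 reads
[14] I5 exec-done
[15] I5 writes R5
[16] I6 issues→LSU
[17] I6 reads, I7 issues→MUL
[18] I6 exec-done, I7 reads
[19] I6 writes R5
[24] I7 exec-done
[25] I7 writes R6
[26] I8 issues→MUL
[27] I8 reads
[33] I8 exec-done
[34] I8 writes R2

cycle = 34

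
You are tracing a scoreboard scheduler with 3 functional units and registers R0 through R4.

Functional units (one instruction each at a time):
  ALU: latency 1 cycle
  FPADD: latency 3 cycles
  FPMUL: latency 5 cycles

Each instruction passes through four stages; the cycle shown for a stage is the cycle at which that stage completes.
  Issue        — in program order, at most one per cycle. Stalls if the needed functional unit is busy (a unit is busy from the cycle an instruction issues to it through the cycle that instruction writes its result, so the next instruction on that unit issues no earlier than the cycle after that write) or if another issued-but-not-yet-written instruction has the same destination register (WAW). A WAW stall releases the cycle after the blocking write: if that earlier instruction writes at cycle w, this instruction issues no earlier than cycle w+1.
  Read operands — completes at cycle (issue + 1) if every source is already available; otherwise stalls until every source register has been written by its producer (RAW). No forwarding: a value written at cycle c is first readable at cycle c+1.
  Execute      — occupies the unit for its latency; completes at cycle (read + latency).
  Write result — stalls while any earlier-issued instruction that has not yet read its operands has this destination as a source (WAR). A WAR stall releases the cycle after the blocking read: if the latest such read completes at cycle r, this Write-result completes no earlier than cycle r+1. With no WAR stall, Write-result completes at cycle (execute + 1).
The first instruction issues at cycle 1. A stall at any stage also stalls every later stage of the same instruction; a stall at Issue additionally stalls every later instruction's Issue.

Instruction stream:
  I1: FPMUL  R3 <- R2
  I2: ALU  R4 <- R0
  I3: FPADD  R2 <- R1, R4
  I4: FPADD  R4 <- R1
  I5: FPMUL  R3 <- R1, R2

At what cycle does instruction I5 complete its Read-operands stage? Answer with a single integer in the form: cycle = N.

cycle 1: I1 dispatched to FPMUL
cycle 2: I1 operands ready · I2 dispatched to ALU
cycle 3: I2 operands ready · I3 dispatched to FPADD
cycle 4: I2 complete
cycle 5: R4←I2
cycle 6: I3 operands ready
cycle 7: I1 complete
cycle 8: R3←I1
cycle 9: I3 complete
cycle 10: R2←I3
cycle 11: I4 dispatched to FPADD
cycle 12: I4 operands ready · I5 dispatched to FPMUL
cycle 13: I5 operands ready
cycle 15: I4 complete
cycle 16: R4←I4
cycle 18: I5 complete
cycle 19: R3←I5

cycle = 13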